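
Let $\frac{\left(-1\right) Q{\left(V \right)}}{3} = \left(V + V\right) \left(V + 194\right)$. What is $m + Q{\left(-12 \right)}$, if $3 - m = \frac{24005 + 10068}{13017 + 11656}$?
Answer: $\frac{323354938}{24673} \approx 13106.0$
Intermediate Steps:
$Q{\left(V \right)} = - 6 V \left(194 + V\right)$ ($Q{\left(V \right)} = - 3 \left(V + V\right) \left(V + 194\right) = - 3 \cdot 2 V \left(194 + V\right) = - 6 V \left(194 + V\right)$)
$m = \frac{39946}{24673}$ ($m = 3 - \frac{24005 + 10068}{13017 + 11656} = 3 - \frac{34073}{24673} = \frac{39946}{24673} \approx 1.619$)
$m + Q{\left(-12 \right)} = \frac{39946}{24673} - - 72 \left(194 - 12\right) = \frac{39946}{24673} - \left(-72\right) 182 = \frac{39946}{24673} + 13104 = \frac{323354938}{24673}$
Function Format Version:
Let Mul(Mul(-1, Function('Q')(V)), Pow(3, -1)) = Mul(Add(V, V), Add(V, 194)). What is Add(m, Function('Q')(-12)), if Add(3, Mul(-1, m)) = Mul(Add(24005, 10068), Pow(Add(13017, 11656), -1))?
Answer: Rational(323354938, 24673) ≈ 13106.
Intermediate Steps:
Function('Q')(V) = Mul(-6, V, Add(194, V)) (Function('Q')(V) = Mul(-3, Mul(Add(V, V), Add(V, 194))) = Mul(-3, Mul(Mul(2, V), Add(194, V))) = Mul(-3, Mul(2, V, Add(194, V))) = Mul(-6, V, Add(194, V)))
m = Rational(39946, 24673) (m = Add(3, Mul(-1, Mul(Add(24005, 10068), Pow(Add(13017, 11656), -1)))) = Add(3, Mul(-1, Mul(34073, Pow(24673, -1)))) = Add(3, Mul(-1, Mul(34073, Rational(1, 24673)))) = Add(3, Mul(-1, Rational(34073, 24673))) = Add(3, Rational(-34073, 24673)) = Rational(39946, 24673) ≈ 1.6190)
Add(m, Function('Q')(-12)) = Add(Rational(39946, 24673), Mul(-6, -12, Add(194, -12))) = Add(Rational(39946, 24673), Mul(-6, -12, 182)) = Add(Rational(39946, 24673), 13104) = Rational(323354938, 24673)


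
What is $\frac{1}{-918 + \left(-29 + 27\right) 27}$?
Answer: $- \frac{1}{972} \approx -0.0010288$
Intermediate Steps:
$\frac{1}{-918 + \left(-29 + 27\right) 27} = \frac{1}{-918 - 54} = \frac{1}{-972} = - \frac{1}{972}$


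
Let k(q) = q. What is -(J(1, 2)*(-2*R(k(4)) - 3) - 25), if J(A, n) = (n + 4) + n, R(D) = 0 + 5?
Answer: 129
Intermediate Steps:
R(D) = 5
J(A, n) = 4 + 2*n (J(A, n) = (4 + n) + n = 4 + 2*n)
-(J(1, 2)*(-2*R(k(4)) - 3) - 25) = -((4 + 2*2)*(-2*5 - 3) - 25) = -((4 + 4)*(-10 - 3) - 25) = -(8*(-13) - 25) = -(-104 - 25) = -1*(-129) = 129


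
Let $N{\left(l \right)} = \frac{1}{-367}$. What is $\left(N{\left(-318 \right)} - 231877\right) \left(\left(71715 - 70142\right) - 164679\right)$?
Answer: $\frac{13880134659160}{367} \approx 3.782 \cdot 10^{10}$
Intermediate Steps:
$N{\left(l \right)} = - \frac{1}{367}$
$\left(N{\left(-318 \right)} - 231877\right) \left(\left(71715 - 70142\right) - 164679\right) = \left(- \frac{1}{367} - 231877\right) \left(\left(71715 - 70142\right) - 164679\right) = - \frac{85098860 \left(1573 - 164679\right)}{367} = \left(- \frac{85098860}{367}\right) \left(-163106\right) = \frac{13880134659160}{367}$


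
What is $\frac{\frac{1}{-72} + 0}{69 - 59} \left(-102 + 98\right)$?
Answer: $\frac{1}{180} \approx 0.0055556$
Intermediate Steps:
$\frac{\frac{1}{-72} + 0}{69 - 59} \left(-102 + 98\right) = \frac{- \frac{1}{72} + 0}{10} \left(-4\right) = \left(- \frac{1}{72}\right) \frac{1}{10} \left(-4\right) = \left(- \frac{1}{720}\right) \left(-4\right) = \frac{1}{180}$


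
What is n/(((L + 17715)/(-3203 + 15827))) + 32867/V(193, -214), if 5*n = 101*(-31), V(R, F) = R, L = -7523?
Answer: -372097892/614705 ≈ -605.33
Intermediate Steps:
n = -3131/5 (n = (101*(-31))/5 = (⅕)*(-3131) = -3131/5 ≈ -626.20)
n/(((L + 17715)/(-3203 + 15827))) + 32867/V(193, -214) = -3131*(-3203 + 15827)/(-7523 + 17715)/5 + 32867/193 = -3131/(5*(10192/12624)) + 32867*(1/193) = -3131/(5*(10192*(1/12624))) + 32867/193 = -3131/(5*637/789) + 32867/193 = -3131/5*789/637 + 32867/193 = -2470359/3185 + 32867/193 = -372097892/614705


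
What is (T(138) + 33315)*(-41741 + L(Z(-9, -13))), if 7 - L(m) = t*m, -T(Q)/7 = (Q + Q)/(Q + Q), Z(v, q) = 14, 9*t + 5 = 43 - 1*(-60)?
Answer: -12556383224/9 ≈ -1.3952e+9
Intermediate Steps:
t = 98/9 (t = -5/9 + (43 - 1*(-60))/9 = -5/9 + (43 + 60)/9 = -5/9 + (⅑)*103 = -5/9 + 103/9 = 98/9 ≈ 10.889)
T(Q) = -7 (T(Q) = -7*(Q + Q)/(Q + Q) = -7*2*Q/(2*Q) = -7*2*Q*1/(2*Q) = -7*1 = -7)
L(m) = 7 - 98*m/9
(T(138) + 33315)*(-41741 + L(Z(-9, -13))) = (-7 + 33315)*(-41741 + (7 - 98/9*14)) = 33308*(-41741 + (7 - 1372/9)) = 33308*(-41741 - 1309/9) = 33308*(-376978/9) = -12556383224/9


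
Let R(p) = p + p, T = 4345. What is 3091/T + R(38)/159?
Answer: 74699/62805 ≈ 1.1894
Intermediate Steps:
R(p) = 2*p
3091/T + R(38)/159 = 3091/4345 + (2*38)/159 = 3091*(1/4345) + 76*(1/159) = 281/395 + 76/159 = 74699/62805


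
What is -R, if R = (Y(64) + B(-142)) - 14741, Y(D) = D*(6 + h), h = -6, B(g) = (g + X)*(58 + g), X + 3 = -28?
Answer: 209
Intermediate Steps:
X = -31 (X = -3 - 28 = -31)
B(g) = (-31 + g)*(58 + g) (B(g) = (g - 31)*(58 + g) = (-31 + g)*(58 + g))
Y(D) = 0 (Y(D) = D*(6 - 6) = D*0 = 0)
R = -209 (R = (0 + (-1798 + (-142)² + 27*(-142))) - 14741 = (0 + (-1798 + 20164 - 3834)) - 14741 = (0 + 14532) - 14741 = 14532 - 14741 = -209)
-R = -1*(-209) = 209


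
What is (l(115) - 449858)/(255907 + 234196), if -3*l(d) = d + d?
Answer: -1349804/1470309 ≈ -0.91804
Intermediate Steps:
l(d) = -2*d/3 (l(d) = -(d + d)/3 = -2*d/3)
(l(115) - 449858)/(255907 + 234196) = (-⅔*115 - 449858)/(255907 + 234196) = (-230/3 - 449858)/490103 = -1349804/3*1/490103 = -1349804/1470309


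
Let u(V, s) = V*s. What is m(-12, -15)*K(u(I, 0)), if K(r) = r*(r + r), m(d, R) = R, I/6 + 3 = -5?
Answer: 0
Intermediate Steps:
I = -48 (I = -18 + 6*(-5) = -18 - 30 = -48)
K(r) = 2*r² (K(r) = r*(2*r) = 2*r²)
m(-12, -15)*K(u(I, 0)) = -30*(-48*0)² = -30*0² = -30*0 = -15*0 = 0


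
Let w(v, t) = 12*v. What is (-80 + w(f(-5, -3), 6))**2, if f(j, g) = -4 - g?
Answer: 8464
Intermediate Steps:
(-80 + w(f(-5, -3), 6))**2 = (-80 + 12*(-4 - 1*(-3)))**2 = (-80 + 12*(-4 + 3))**2 = (-80 + 12*(-1))**2 = (-80 - 12)**2 = (-92)**2 = 8464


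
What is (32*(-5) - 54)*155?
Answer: -33170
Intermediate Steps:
(32*(-5) - 54)*155 = (-160 - 54)*155 = -214*155 = -33170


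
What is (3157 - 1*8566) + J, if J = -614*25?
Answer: -20759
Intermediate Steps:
J = -15350
(3157 - 1*8566) + J = (3157 - 1*8566) - 15350 = (3157 - 8566) - 15350 = -5409 - 15350 = -20759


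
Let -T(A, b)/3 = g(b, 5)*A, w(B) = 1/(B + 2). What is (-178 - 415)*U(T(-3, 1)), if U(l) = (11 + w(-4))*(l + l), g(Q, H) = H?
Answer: -560385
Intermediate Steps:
w(B) = 1/(2 + B)
T(A, b) = -15*A
U(l) = 21*l (U(l) = (11 + 1/(2 - 4))*(l + l) = (11 + 1/(-2))*(2*l) = (11 - ½)*(2*l) = 21*(2*l)/2 = 21*l)
(-178 - 415)*U(T(-3, 1)) = (-178 - 415)*(21*(-15*(-3))) = -12453*45 = -593*945 = -560385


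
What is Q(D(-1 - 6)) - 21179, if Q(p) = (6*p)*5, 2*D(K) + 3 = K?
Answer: -21329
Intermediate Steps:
D(K) = -3/2 + K/2
Q(p) = 30*p
Q(D(-1 - 6)) - 21179 = 30*(-3/2 + (-1 - 6)/2) - 21179 = 30*(-3/2 + (½)*(-7)) - 21179 = 30*(-3/2 - 7/2) - 21179 = 30*(-5) - 21179 = -150 - 21179 = -21329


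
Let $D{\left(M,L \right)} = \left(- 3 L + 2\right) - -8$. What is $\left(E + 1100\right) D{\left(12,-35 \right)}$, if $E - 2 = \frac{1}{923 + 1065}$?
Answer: $\frac{251939355}{1988} \approx 1.2673 \cdot 10^{5}$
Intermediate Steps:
$D{\left(M,L \right)} = 10 - 3 L$ ($D{\left(M,L \right)} = \left(2 - 3 L\right) + 8 = 10 - 3 L$)
$E = \frac{3977}{1988}$ ($E = 2 + \frac{1}{923 + 1065} = 2 + \frac{1}{1988} = \frac{3977}{1988} \approx 2.0005$)
$\left(E + 1100\right) D{\left(12,-35 \right)} = \left(\frac{3977}{1988} + 1100\right) \left(10 - -105\right) = \frac{2190777 \left(10 + 105\right)}{1988} = \frac{2190777}{1988} \cdot 115 = \frac{251939355}{1988}$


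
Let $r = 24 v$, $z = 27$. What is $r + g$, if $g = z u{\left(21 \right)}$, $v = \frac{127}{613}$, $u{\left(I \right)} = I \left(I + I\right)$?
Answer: $\frac{14601030}{613} \approx 23819.0$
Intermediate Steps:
$u{\left(I \right)} = 2 I^{2}$ ($u{\left(I \right)} = I 2 I = 2 I^{2}$)
$v = \frac{127}{613}$ ($v = 127 \cdot \frac{1}{613} = \frac{127}{613} \approx 0.20718$)
$g = 23814$ ($g = 27 \cdot 2 \cdot 21^{2} = 27 \cdot 2 \cdot 441 = 27 \cdot 882 = 23814$)
$r = \frac{3048}{613}$ ($r = 24 \cdot \frac{127}{613} = \frac{3048}{613} \approx 4.9723$)
$r + g = \frac{3048}{613} + 23814 = \frac{14601030}{613}$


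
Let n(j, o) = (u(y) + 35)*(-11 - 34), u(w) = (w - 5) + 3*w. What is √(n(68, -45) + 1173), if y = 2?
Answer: I*√537 ≈ 23.173*I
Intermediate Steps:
u(w) = -5 + 4*w (u(w) = (-5 + w) + 3*w = -5 + 4*w)
n(j, o) = -1710 (n(j, o) = ((-5 + 4*2) + 35)*(-11 - 34) = ((-5 + 8) + 35)*(-45) = (3 + 35)*(-45) = 38*(-45) = -1710)
√(n(68, -45) + 1173) = √(-1710 + 1173) = √(-537) = I*√537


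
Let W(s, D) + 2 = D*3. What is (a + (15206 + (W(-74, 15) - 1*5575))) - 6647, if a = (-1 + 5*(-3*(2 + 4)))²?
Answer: 11308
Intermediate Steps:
W(s, D) = -2 + 3*D (W(s, D) = -2 + D*3 = -2 + 3*D)
a = 8281 (a = (-1 + 5*(-3*6))² = (-1 + 5*(-18))² = (-1 - 90)² = (-91)² = 8281)
(a + (15206 + (W(-74, 15) - 1*5575))) - 6647 = (8281 + (15206 + ((-2 + 3*15) - 1*5575))) - 6647 = (8281 + (15206 + ((-2 + 45) - 5575))) - 6647 = (8281 + (15206 + (43 - 5575))) - 6647 = (8281 + (15206 - 5532)) - 6647 = (8281 + 9674) - 6647 = 17955 - 6647 = 11308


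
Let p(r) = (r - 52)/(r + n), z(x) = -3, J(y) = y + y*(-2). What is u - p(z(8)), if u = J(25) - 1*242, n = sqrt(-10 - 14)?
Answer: -272 - 10*I*sqrt(6)/3 ≈ -272.0 - 8.165*I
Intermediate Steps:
J(y) = -y (J(y) = y - 2*y = -y)
n = 2*I*sqrt(6) (n = sqrt(-24) = 2*I*sqrt(6) ≈ 4.899*I)
p(r) = (-52 + r)/(r + 2*I*sqrt(6)) (p(r) = (r - 52)/(r + 2*I*sqrt(6)) = (-52 + r)/(r + 2*I*sqrt(6)))
u = -267 (u = -1*25 - 1*242 = -25 - 242 = -267)
u - p(z(8)) = -267 - (-52 - 3)/(-3 + 2*I*sqrt(6)) = -267 - (-55)/(-3 + 2*I*sqrt(6)) = -267 + 55/(-3 + 2*I*sqrt(6))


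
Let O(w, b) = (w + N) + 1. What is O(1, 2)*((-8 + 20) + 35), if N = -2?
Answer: 0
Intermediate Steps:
O(w, b) = -1 + w (O(w, b) = (w - 2) + 1 = (-2 + w) + 1 = -1 + w)
O(1, 2)*((-8 + 20) + 35) = (-1 + 1)*((-8 + 20) + 35) = 0*(12 + 35) = 0*47 = 0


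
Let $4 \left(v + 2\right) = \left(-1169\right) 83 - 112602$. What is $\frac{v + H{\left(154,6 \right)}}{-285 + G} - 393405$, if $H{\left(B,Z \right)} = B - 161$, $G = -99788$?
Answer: $- \frac{8288245505}{21068} \approx -3.934 \cdot 10^{5}$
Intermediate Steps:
$v = - \frac{209637}{4}$ ($v = -2 + \frac{\left(-1169\right) 83 - 112602}{4} = -2 + \frac{-97027 - 112602}{4} = -2 + \frac{1}{4} \left(-209629\right) = -2 - \frac{209629}{4} = - \frac{209637}{4} \approx -52409.0$)
$H{\left(B,Z \right)} = -161 + B$
$\frac{v + H{\left(154,6 \right)}}{-285 + G} - 393405 = \frac{- \frac{209637}{4} + \left(-161 + 154\right)}{-285 - 99788} - 393405 = \frac{- \frac{209637}{4} - 7}{-100073} - 393405 = \left(- \frac{209665}{4}\right) \left(- \frac{1}{100073}\right) - 393405 = \frac{11035}{21068} - 393405 = - \frac{8288245505}{21068}$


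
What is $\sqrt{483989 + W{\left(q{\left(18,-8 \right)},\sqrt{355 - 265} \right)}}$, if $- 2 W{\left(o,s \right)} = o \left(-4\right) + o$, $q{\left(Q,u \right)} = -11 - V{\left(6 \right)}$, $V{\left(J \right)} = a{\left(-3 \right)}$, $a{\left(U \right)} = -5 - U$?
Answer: $\frac{\sqrt{1935902}}{2} \approx 695.68$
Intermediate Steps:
$V{\left(J \right)} = -2$ ($V{\left(J \right)} = -5 - -3 = -5 + 3 = -2$)
$q{\left(Q,u \right)} = -9$ ($q{\left(Q,u \right)} = -11 - -2 = -11 + 2 = -9$)
$W{\left(o,s \right)} = \frac{3 o}{2}$ ($W{\left(o,s \right)} = - \frac{o \left(-4\right) + o}{2} = - \frac{- 4 o + o}{2} = - \frac{\left(-3\right) o}{2} = \frac{3 o}{2}$)
$\sqrt{483989 + W{\left(q{\left(18,-8 \right)},\sqrt{355 - 265} \right)}} = \sqrt{483989 + \frac{3}{2} \left(-9\right)} = \sqrt{483989 - \frac{27}{2}} = \sqrt{\frac{967951}{2}} = \frac{\sqrt{1935902}}{2}$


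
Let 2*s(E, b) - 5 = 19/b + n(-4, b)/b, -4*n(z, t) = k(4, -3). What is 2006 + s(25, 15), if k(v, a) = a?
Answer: 241099/120 ≈ 2009.2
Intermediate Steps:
n(z, t) = 3/4 (n(z, t) = -1/4*(-3) = 3/4)
s(E, b) = 5/2 + 79/(8*b) (s(E, b) = 5/2 + (19/b + 3/(4*b))/2 = 5/2 + (79/(4*b))/2 = 5/2 + 79/(8*b))
2006 + s(25, 15) = 2006 + (1/8)*(79 + 20*15)/15 = 2006 + (1/8)*(1/15)*(79 + 300) = 2006 + (1/8)*(1/15)*379 = 2006 + 379/120 = 241099/120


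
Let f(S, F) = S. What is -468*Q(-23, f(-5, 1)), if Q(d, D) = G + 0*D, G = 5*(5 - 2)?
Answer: -7020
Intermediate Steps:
G = 15 (G = 5*3 = 15)
Q(d, D) = 15 (Q(d, D) = 15 + 0*D = 15 + 0 = 15)
-468*Q(-23, f(-5, 1)) = -468*15 = -7020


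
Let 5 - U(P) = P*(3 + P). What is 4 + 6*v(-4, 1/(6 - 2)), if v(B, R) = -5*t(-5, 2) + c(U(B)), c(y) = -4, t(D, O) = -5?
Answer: 130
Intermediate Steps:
U(P) = 5 - P*(3 + P)
v(B, R) = 21 (v(B, R) = -5*(-5) - 4 = 25 - 4 = 21)
4 + 6*v(-4, 1/(6 - 2)) = 4 + 6*21 = 4 + 126 = 130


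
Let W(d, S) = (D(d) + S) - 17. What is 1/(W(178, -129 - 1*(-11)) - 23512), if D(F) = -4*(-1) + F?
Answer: -1/23465 ≈ -4.2617e-5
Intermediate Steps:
D(F) = 4 + F
W(d, S) = -13 + S + d (W(d, S) = ((4 + d) + S) - 17 = (4 + S + d) - 17 = -13 + S + d)
1/(W(178, -129 - 1*(-11)) - 23512) = 1/((-13 + (-129 - 1*(-11)) + 178) - 23512) = 1/((-13 + (-129 + 11) + 178) - 23512) = 1/((-13 - 118 + 178) - 23512) = 1/(47 - 23512) = 1/(-23465) = -1/23465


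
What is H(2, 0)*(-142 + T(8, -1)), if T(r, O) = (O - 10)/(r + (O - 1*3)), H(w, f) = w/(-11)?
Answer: 579/22 ≈ 26.318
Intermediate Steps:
H(w, f) = -w/11 (H(w, f) = w*(-1/11) = -w/11)
T(r, O) = (-10 + O)/(-3 + O + r) (T(r, O) = (-10 + O)/(r + (O - 3)) = (-10 + O)/(r + (-3 + O)) = (-10 + O)/(-3 + O + r))
H(2, 0)*(-142 + T(8, -1)) = (-1/11*2)*(-142 + (-10 - 1)/(-3 - 1 + 8)) = -2*(-142 - 11/4)/11 = -2/11*(-579/4) = 579/22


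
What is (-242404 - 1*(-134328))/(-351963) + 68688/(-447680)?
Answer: 1512989321/9847924740 ≈ 0.15364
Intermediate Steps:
(-242404 - 1*(-134328))/(-351963) + 68688/(-447680) = (-242404 + 134328)*(-1/351963) + 68688*(-1/447680) = -108076*(-1/351963) - 4293/27980 = 108076/351963 - 4293/27980 = 1512989321/9847924740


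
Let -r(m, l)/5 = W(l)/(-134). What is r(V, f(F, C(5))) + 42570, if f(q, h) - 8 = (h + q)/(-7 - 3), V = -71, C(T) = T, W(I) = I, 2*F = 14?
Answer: 2852207/67 ≈ 42570.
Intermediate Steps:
F = 7 (F = (½)*14 = 7)
f(q, h) = 8 - h/10 - q/10 (f(q, h) = 8 + (h + q)/(-7 - 3) = 8 + (h + q)/(-10) = 8 + (h + q)*(-⅒) = 8 + (-h/10 - q/10) = 8 - h/10 - q/10)
r(m, l) = 5*l/134 (r(m, l) = -5*l/(-134) = -5*l*(-1)/134 = -(-5)*l/134 = 5*l/134)
r(V, f(F, C(5))) + 42570 = 5*(8 - ⅒*5 - ⅒*7)/134 + 42570 = 5*(8 - ½ - 7/10)/134 + 42570 = (5/134)*(34/5) + 42570 = 17/67 + 42570 = 2852207/67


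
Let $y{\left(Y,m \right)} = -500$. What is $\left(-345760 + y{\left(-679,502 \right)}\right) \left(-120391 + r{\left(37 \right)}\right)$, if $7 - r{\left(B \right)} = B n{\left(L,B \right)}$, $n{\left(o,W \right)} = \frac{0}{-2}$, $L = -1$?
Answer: $41684163840$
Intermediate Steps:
$n{\left(o,W \right)} = 0$ ($n{\left(o,W \right)} = 0 \left(- \frac{1}{2}\right) = 0$)
$r{\left(B \right)} = 7$ ($r{\left(B \right)} = 7 - B 0 = 7 - 0 = 7 + 0 = 7$)
$\left(-345760 + y{\left(-679,502 \right)}\right) \left(-120391 + r{\left(37 \right)}\right) = \left(-345760 - 500\right) \left(-120391 + 7\right) = \left(-346260\right) \left(-120384\right) = 41684163840$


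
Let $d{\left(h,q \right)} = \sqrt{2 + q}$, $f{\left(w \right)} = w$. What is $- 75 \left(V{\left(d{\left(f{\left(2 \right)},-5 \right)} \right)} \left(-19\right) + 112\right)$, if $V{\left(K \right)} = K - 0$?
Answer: $-8400 + 1425 i \sqrt{3} \approx -8400.0 + 2468.2 i$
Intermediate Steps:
$V{\left(K \right)} = K$ ($V{\left(K \right)} = K + 0 = K$)
$- 75 \left(V{\left(d{\left(f{\left(2 \right)},-5 \right)} \right)} \left(-19\right) + 112\right) = - 75 \left(\sqrt{2 - 5} \left(-19\right) + 112\right) = - 75 \left(\sqrt{-3} \left(-19\right) + 112\right) = - 75 \left(i \sqrt{3} \left(-19\right) + 112\right) = - 75 \left(- 19 i \sqrt{3} + 112\right) = - 75 \left(112 - 19 i \sqrt{3}\right) = -8400 + 1425 i \sqrt{3}$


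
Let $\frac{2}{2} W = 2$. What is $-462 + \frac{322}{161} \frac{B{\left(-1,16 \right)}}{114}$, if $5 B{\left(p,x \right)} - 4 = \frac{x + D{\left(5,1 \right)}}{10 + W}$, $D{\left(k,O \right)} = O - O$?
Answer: $- \frac{394994}{855} \approx -461.98$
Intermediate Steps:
$W = 2$
$D{\left(k,O \right)} = 0$
$B{\left(p,x \right)} = \frac{4}{5} + \frac{x}{60}$ ($B{\left(p,x \right)} = \frac{4}{5} + \frac{\left(x + 0\right) \frac{1}{10 + 2}}{5} = \frac{4}{5} + \frac{x \frac{1}{12}}{5} = \frac{4}{5} + \frac{\frac{1}{12} x}{5} = \frac{4}{5} + \frac{x}{60}$)
$-462 + \frac{322}{161} \frac{B{\left(-1,16 \right)}}{114} = -462 + \frac{322}{161} \frac{\frac{4}{5} + \frac{1}{60} \cdot 16}{114} = -462 + 322 \cdot \frac{1}{161} \left(\frac{4}{5} + \frac{4}{15}\right) \frac{1}{114} = -462 + 2 \cdot \frac{16}{15} \cdot \frac{1}{114} = -462 + 2 \cdot \frac{8}{855} = -462 + \frac{16}{855} = - \frac{394994}{855}$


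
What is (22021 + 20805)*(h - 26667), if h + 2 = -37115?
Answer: -2731613584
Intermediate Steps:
h = -37117 (h = -2 - 37115 = -37117)
(22021 + 20805)*(h - 26667) = (22021 + 20805)*(-37117 - 26667) = 42826*(-63784) = -2731613584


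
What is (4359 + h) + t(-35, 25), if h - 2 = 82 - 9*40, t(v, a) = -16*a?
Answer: 3683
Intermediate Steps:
h = -276 (h = 2 + (82 - 9*40) = 2 + (82 - 360) = 2 - 278 = -276)
(4359 + h) + t(-35, 25) = (4359 - 276) - 16*25 = 4083 - 400 = 3683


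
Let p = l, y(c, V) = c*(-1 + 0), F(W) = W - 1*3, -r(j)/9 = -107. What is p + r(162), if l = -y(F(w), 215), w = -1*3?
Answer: 957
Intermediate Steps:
r(j) = 963 (r(j) = -9*(-107) = 963)
w = -3
F(W) = -3 + W (F(W) = W - 3 = -3 + W)
y(c, V) = -c (y(c, V) = c*(-1) = -c)
l = -6 (l = -(-1)*(-3 - 3) = -(-1)*(-6) = -1*6 = -6)
p = -6
p + r(162) = -6 + 963 = 957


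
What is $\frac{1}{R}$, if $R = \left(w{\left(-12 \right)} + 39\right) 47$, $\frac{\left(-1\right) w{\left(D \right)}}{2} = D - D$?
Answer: $\frac{1}{1833} \approx 0.00054555$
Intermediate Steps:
$w{\left(D \right)} = 0$ ($w{\left(D \right)} = - 2 \left(D - D\right) = \left(-2\right) 0 = 0$)
$R = 1833$ ($R = \left(0 + 39\right) 47 = 39 \cdot 47 = 1833$)
$\frac{1}{R} = \frac{1}{1833}$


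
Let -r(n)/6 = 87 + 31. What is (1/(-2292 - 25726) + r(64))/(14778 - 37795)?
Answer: 19836745/644890306 ≈ 0.030760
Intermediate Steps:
r(n) = -708 (r(n) = -6*(87 + 31) = -6*118 = -708)
(1/(-2292 - 25726) + r(64))/(14778 - 37795) = (1/(-2292 - 25726) - 708)/(14778 - 37795) = (1/(-28018) - 708)/(-23017) = (-1/28018 - 708)*(-1/23017) = -19836745/28018*(-1/23017) = 19836745/644890306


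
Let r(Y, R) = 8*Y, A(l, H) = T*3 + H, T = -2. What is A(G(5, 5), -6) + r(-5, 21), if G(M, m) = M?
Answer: -52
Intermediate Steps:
A(l, H) = -6 + H (A(l, H) = -2*3 + H = -6 + H)
A(G(5, 5), -6) + r(-5, 21) = (-6 - 6) + 8*(-5) = -12 - 40 = -52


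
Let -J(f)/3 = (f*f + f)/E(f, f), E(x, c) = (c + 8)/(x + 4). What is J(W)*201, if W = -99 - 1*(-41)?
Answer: -53824986/25 ≈ -2.1530e+6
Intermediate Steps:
E(x, c) = (8 + c)/(4 + x)
W = -58 (W = -99 + 41 = -58)
J(f) = -3*(4 + f)*(f + f²)/(8 + f) (J(f) = -3*(f*f + f)/((8 + f)/(4 + f)) = -3*(f² + f)*(4 + f)/(8 + f) = -3*(f + f²)*(4 + f)/(8 + f) = -3*(4 + f)*(f + f²)/(8 + f))
J(W)*201 = -3*(-58)*(1 - 58)*(4 - 58)/(8 - 58)*201 = -3*(-58)*(-57)*(-54)/(-50)*201 = -3*(-58)*(-1/50)*(-57)*(-54)*201 = -267786/25*201 = -53824986/25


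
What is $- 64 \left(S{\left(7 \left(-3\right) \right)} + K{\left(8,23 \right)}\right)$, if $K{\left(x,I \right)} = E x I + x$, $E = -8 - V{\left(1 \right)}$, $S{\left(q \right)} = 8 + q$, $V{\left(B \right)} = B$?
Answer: $106304$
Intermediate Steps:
$E = -9$ ($E = -8 - 1 = -9$)
$K{\left(x,I \right)} = x - 9 I x$ ($K{\left(x,I \right)} = - 9 x I + x = - 9 I x + x = x - 9 I x$)
$- 64 \left(S{\left(7 \left(-3\right) \right)} + K{\left(8,23 \right)}\right) = - 64 \left(\left(8 + 7 \left(-3\right)\right) + 8 \left(1 - 207\right)\right) = - 64 \left(\left(8 - 21\right) + 8 \left(1 - 207\right)\right) = - 64 \left(-13 + 8 \left(-206\right)\right) = - 64 \left(-13 - 1648\right) = \left(-64\right) \left(-1661\right) = 106304$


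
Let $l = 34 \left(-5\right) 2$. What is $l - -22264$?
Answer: $21924$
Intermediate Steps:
$l = -340$ ($l = \left(-170\right) 2 = -340$)
$l - -22264 = -340 - -22264 = -340 + 22264 = 21924$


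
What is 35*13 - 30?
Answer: 425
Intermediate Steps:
35*13 - 30 = 455 - 30 = 425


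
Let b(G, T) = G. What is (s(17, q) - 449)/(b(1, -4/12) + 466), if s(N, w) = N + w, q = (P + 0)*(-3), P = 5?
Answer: -447/467 ≈ -0.95717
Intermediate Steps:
q = -15 (q = (5 + 0)*(-3) = 5*(-3) = -15)
(s(17, q) - 449)/(b(1, -4/12) + 466) = ((17 - 15) - 449)/(1 + 466) = (2 - 449)/467 = -447*1/467 = -447/467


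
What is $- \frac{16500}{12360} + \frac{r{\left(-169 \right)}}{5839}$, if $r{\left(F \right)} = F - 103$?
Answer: $- \frac{1661757}{1202834} \approx -1.3815$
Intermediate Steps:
$r{\left(F \right)} = -103 + F$ ($r{\left(F \right)} = F - 103 = -103 + F$)
$- \frac{16500}{12360} + \frac{r{\left(-169 \right)}}{5839} = - \frac{16500}{12360} + \frac{-103 - 169}{5839} = \left(-16500\right) \frac{1}{12360} - \frac{272}{5839} = - \frac{275}{206} - \frac{272}{5839} = - \frac{1661757}{1202834}$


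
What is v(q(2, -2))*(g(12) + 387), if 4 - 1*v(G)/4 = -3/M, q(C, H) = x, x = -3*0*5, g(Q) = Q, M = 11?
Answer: 75012/11 ≈ 6819.3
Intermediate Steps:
x = 0 (x = 0*5 = 0)
q(C, H) = 0
v(G) = 188/11 (v(G) = 16 - (-12)/11 = 16 - 4*(-3/11) = 16 + 12/11 = 188/11)
v(q(2, -2))*(g(12) + 387) = 188*(12 + 387)/11 = (188/11)*399 = 75012/11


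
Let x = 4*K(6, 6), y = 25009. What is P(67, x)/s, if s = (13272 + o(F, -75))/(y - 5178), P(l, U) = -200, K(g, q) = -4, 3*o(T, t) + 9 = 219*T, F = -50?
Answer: -3966200/9619 ≈ -412.33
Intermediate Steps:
o(T, t) = -3 + 73*T (o(T, t) = -3 + (219*T)/3 = -3 + 73*T)
x = -16 (x = 4*(-4) = -16)
s = 9619/19831 (s = (13272 + (-3 + 73*(-50)))/(25009 - 5178) = (13272 + (-3 - 3650))/19831 = (13272 - 3653)*(1/19831) = 9619*(1/19831) = 9619/19831 ≈ 0.48505)
P(67, x)/s = -200/9619/19831 = -200*19831/9619 = -3966200/9619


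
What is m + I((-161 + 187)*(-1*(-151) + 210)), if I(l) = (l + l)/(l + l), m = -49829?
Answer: -49828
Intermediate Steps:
I(l) = 1 (I(l) = (2*l)/((2*l)) = (2*l)*(1/(2*l)) = 1)
m + I((-161 + 187)*(-1*(-151) + 210)) = -49829 + 1 = -49828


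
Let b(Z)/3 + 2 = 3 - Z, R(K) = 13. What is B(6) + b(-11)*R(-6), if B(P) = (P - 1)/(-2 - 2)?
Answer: 1867/4 ≈ 466.75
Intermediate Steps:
B(P) = ¼ - P/4 (B(P) = (-1 + P)/(-4) = (-1 + P)*(-¼) = ¼ - P/4)
b(Z) = 3 - 3*Z (b(Z) = -6 + 3*(3 - Z) = -6 + (9 - 3*Z) = 3 - 3*Z)
B(6) + b(-11)*R(-6) = (¼ - ¼*6) + (3 - 3*(-11))*13 = (¼ - 3/2) + (3 + 33)*13 = -5/4 + 36*13 = -5/4 + 468 = 1867/4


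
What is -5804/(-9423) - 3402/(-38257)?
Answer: 254100674/360495711 ≈ 0.70486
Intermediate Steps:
-5804/(-9423) - 3402/(-38257) = -5804*(-1/9423) - 3402*(-1/38257) = 5804/9423 + 3402/38257 = 254100674/360495711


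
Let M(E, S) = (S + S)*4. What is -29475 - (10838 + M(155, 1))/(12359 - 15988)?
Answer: -106953929/3629 ≈ -29472.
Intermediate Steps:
M(E, S) = 8*S (M(E, S) = (2*S)*4 = 8*S)
-29475 - (10838 + M(155, 1))/(12359 - 15988) = -29475 - (10838 + 8*1)/(12359 - 15988) = -29475 - (10838 + 8)/(-3629) = -29475 - 10846*(-1)/3629 = -29475 - 1*(-10846/3629) = -29475 + 10846/3629 = -106953929/3629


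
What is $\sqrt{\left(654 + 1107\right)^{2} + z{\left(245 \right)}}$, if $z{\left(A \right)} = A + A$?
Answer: $\sqrt{3101611} \approx 1761.1$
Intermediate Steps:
$z{\left(A \right)} = 2 A$
$\sqrt{\left(654 + 1107\right)^{2} + z{\left(245 \right)}} = \sqrt{\left(654 + 1107\right)^{2} + 2 \cdot 245} = \sqrt{1761^{2} + 490} = \sqrt{3101121 + 490} = \sqrt{3101611}$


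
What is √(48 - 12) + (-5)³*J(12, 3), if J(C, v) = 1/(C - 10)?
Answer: -113/2 ≈ -56.500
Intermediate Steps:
J(C, v) = 1/(-10 + C)
√(48 - 12) + (-5)³*J(12, 3) = √(48 - 12) + (-5)³/(-10 + 12) = √36 - 125/2 = 6 - 125*½ = 6 - 125/2 = -113/2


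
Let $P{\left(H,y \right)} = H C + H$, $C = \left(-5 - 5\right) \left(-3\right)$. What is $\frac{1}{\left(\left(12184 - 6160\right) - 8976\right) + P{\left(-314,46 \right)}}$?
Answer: $- \frac{1}{12686} \approx -7.8827 \cdot 10^{-5}$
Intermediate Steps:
$C = 30$ ($C = \left(-10\right) \left(-3\right) = 30$)
$P{\left(H,y \right)} = 31 H$ ($P{\left(H,y \right)} = H 30 + H = 30 H + H = 31 H$)
$\frac{1}{\left(\left(12184 - 6160\right) - 8976\right) + P{\left(-314,46 \right)}} = \frac{1}{\left(\left(12184 - 6160\right) - 8976\right) + 31 \left(-314\right)} = \frac{1}{\left(6024 - 8976\right) - 9734} = \frac{1}{-2952 - 9734} = \frac{1}{-12686} = - \frac{1}{12686}$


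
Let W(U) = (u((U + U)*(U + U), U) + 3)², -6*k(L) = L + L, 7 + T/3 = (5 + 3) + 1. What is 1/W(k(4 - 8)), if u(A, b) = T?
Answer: 1/81 ≈ 0.012346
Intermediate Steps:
T = 6 (T = -21 + 3*((5 + 3) + 1) = -21 + 3*(8 + 1) = -21 + 3*9 = -21 + 27 = 6)
u(A, b) = 6
k(L) = -L/3 (k(L) = -(L + L)/6 = -L/3)
W(U) = 81 (W(U) = (6 + 3)² = 9² = 81)
1/W(k(4 - 8)) = 1/81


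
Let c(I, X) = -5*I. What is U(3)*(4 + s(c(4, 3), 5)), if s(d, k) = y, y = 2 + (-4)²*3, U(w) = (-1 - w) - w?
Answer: -378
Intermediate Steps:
U(w) = -1 - 2*w
y = 50 (y = 2 + 16*3 = 2 + 48 = 50)
s(d, k) = 50
U(3)*(4 + s(c(4, 3), 5)) = (-1 - 2*3)*(4 + 50) = (-1 - 6)*54 = -7*54 = -378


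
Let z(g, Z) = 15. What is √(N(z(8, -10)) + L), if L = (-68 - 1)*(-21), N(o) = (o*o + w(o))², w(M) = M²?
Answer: 3*√22661 ≈ 451.61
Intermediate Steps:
N(o) = 4*o⁴ (N(o) = (o*o + o²)² = (o² + o²)² = (2*o²)² = 4*o⁴)
L = 1449 (L = -69*(-21) = 1449)
√(N(z(8, -10)) + L) = √(4*15⁴ + 1449) = √(4*50625 + 1449) = √(202500 + 1449) = √203949 = 3*√22661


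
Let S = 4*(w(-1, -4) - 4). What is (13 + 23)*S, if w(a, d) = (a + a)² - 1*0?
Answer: 0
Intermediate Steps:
w(a, d) = 4*a² (w(a, d) = (2*a)² + 0 = 4*a² + 0 = 4*a²)
S = 0 (S = 4*(4*(-1)² - 4) = 4*(4*1 - 4) = 4*(4 - 4) = 4*0 = 0)
(13 + 23)*S = (13 + 23)*0 = 36*0 = 0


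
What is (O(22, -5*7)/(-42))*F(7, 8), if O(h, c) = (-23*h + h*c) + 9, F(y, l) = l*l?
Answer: 5792/3 ≈ 1930.7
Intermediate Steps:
F(y, l) = l**2
O(h, c) = 9 - 23*h + c*h (O(h, c) = (-23*h + c*h) + 9 = 9 - 23*h + c*h)
(O(22, -5*7)/(-42))*F(7, 8) = ((9 - 23*22 - 5*7*22)/(-42))*8**2 = ((9 - 506 - 35*22)*(-1/42))*64 = ((9 - 506 - 770)*(-1/42))*64 = -1267*(-1/42)*64 = (181/6)*64 = 5792/3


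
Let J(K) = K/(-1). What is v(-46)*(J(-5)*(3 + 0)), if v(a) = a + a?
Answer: -1380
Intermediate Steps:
v(a) = 2*a
J(K) = -K
v(-46)*(J(-5)*(3 + 0)) = (2*(-46))*((-1*(-5))*(3 + 0)) = -460*3 = -92*15 = -1380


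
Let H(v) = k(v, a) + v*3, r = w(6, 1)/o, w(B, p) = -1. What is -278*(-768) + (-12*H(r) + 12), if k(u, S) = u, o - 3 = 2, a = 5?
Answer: 1067628/5 ≈ 2.1353e+5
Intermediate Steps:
o = 5 (o = 3 + 2 = 5)
r = -1/5 ≈ -0.20000
H(v) = 4*v (H(v) = v + v*3 = v + 3*v = 4*v)
-278*(-768) + (-12*H(r) + 12) = -278*(-768) + (-48*(-1)/5 + 12) = 213504 + (-12*(-4/5) + 12) = 213504 + (48/5 + 12) = 213504 + 108/5 = 1067628/5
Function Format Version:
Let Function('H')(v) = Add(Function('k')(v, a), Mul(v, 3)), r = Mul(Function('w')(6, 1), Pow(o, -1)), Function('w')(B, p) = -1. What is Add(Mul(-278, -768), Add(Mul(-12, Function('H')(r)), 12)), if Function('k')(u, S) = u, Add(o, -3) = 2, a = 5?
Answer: Rational(1067628, 5) ≈ 2.1353e+5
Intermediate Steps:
o = 5 (o = Add(3, 2) = 5)
r = Rational(-1, 5) (r = Mul(-1, Pow(5, -1)) = Mul(-1, Rational(1, 5)) = Rational(-1, 5) ≈ -0.20000)
Function('H')(v) = Mul(4, v) (Function('H')(v) = Add(v, Mul(v, 3)) = Add(v, Mul(3, v)) = Mul(4, v))
Add(Mul(-278, -768), Add(Mul(-12, Function('H')(r)), 12)) = Add(Mul(-278, -768), Add(Mul(-12, Mul(4, Rational(-1, 5))), 12)) = Add(213504, Add(Mul(-12, Rational(-4, 5)), 12)) = Add(213504, Add(Rational(48, 5), 12)) = Add(213504, Rational(108, 5)) = Rational(1067628, 5)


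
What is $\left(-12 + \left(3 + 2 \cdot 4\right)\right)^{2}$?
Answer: $1$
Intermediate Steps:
$\left(-12 + \left(3 + 2 \cdot 4\right)\right)^{2} = \left(-12 + \left(3 + 8\right)\right)^{2} = \left(-12 + 11\right)^{2} = \left(-1\right)^{2} = 1$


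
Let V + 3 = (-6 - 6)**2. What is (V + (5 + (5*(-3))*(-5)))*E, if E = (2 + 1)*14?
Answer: 9282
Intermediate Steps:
V = 141 (V = -3 + (-6 - 6)**2 = -3 + (-12)**2 = -3 + 144 = 141)
E = 42 (E = 3*14 = 42)
(V + (5 + (5*(-3))*(-5)))*E = (141 + (5 + (5*(-3))*(-5)))*42 = (141 + (5 - 15*(-5)))*42 = (141 + (5 + 75))*42 = (141 + 80)*42 = 221*42 = 9282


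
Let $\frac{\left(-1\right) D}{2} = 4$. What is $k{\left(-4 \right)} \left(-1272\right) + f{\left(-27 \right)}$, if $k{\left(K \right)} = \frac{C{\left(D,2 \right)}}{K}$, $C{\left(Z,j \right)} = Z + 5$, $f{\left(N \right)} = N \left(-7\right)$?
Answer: $-765$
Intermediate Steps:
$D = -8$ ($D = \left(-2\right) 4 = -8$)
$f{\left(N \right)} = - 7 N$
$C{\left(Z,j \right)} = 5 + Z$
$k{\left(K \right)} = - \frac{3}{K}$ ($k{\left(K \right)} = \frac{5 - 8}{K} = - \frac{3}{K}$)
$k{\left(-4 \right)} \left(-1272\right) + f{\left(-27 \right)} = - \frac{3}{-4} \left(-1272\right) - -189 = \left(-3\right) \left(- \frac{1}{4}\right) \left(-1272\right) + 189 = \frac{3}{4} \left(-1272\right) + 189 = -954 + 189 = -765$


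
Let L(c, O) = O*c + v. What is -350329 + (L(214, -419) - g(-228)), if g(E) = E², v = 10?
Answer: -491969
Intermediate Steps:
L(c, O) = 10 + O*c (L(c, O) = O*c + 10 = 10 + O*c)
-350329 + (L(214, -419) - g(-228)) = -350329 + ((10 - 419*214) - 1*(-228)²) = -350329 + ((10 - 89666) - 1*51984) = -350329 + (-89656 - 51984) = -350329 - 141640 = -491969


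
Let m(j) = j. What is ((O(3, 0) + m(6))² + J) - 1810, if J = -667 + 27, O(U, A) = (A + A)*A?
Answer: -2414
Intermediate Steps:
O(U, A) = 2*A² (O(U, A) = (2*A)*A = 2*A²)
J = -640
((O(3, 0) + m(6))² + J) - 1810 = ((2*0² + 6)² - 640) - 1810 = ((2*0 + 6)² - 640) - 1810 = ((0 + 6)² - 640) - 1810 = (6² - 640) - 1810 = (36 - 640) - 1810 = -604 - 1810 = -2414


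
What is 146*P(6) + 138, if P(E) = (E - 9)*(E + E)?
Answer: -5118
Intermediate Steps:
P(E) = 2*E*(-9 + E) (P(E) = (-9 + E)*(2*E) = 2*E*(-9 + E))
146*P(6) + 138 = 146*(2*6*(-9 + 6)) + 138 = 146*(2*6*(-3)) + 138 = 146*(-36) + 138 = -5256 + 138 = -5118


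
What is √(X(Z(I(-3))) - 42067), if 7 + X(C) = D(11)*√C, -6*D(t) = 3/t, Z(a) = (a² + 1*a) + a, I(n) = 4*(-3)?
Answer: √(-5090954 - 11*√30)/11 ≈ 205.12*I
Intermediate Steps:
I(n) = -12
Z(a) = a² + 2*a (Z(a) = (a² + a) + a = (a + a²) + a = a² + 2*a)
D(t) = -1/(2*t)
X(C) = -7 - √C/22 (X(C) = -7 + (-½/11)*√C = -7 + (-½*1/11)*√C = -7 - √C/22)
√(X(Z(I(-3))) - 42067) = √((-7 - 2*√30/22) - 42067) = √((-7 - √30/11) - 42067) = √(-42074 - √30/11)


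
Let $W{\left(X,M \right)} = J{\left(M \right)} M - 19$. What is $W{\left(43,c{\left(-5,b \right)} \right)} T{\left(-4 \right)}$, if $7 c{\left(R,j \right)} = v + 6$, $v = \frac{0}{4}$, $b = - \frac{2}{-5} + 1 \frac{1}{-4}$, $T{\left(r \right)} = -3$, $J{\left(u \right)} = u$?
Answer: $\frac{2685}{49} \approx 54.796$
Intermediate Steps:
$b = \frac{3}{20}$ ($b = \left(-2\right) \left(- \frac{1}{5}\right) + 1 \left(- \frac{1}{4}\right) = \frac{2}{5} - \frac{1}{4} = \frac{3}{20} \approx 0.15$)
$v = 0$ ($v = 0 \cdot \frac{1}{4} = 0$)
$c{\left(R,j \right)} = \frac{6}{7}$ ($c{\left(R,j \right)} = \frac{0 + 6}{7} = \frac{1}{7} \cdot 6 = \frac{6}{7}$)
$W{\left(X,M \right)} = -19 + M^{2}$ ($W{\left(X,M \right)} = M M - 19 = M^{2} - 19 = -19 + M^{2}$)
$W{\left(43,c{\left(-5,b \right)} \right)} T{\left(-4 \right)} = \left(-19 + \left(\frac{6}{7}\right)^{2}\right) \left(-3\right) = \left(-19 + \frac{36}{49}\right) \left(-3\right) = \left(- \frac{895}{49}\right) \left(-3\right) = \frac{2685}{49}$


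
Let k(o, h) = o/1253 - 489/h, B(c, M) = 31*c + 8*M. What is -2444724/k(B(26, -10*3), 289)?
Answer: 885276120708/449143 ≈ 1.9710e+6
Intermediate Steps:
B(c, M) = 8*M + 31*c
k(o, h) = -489/h + o/1253 (k(o, h) = o*(1/1253) - 489/h = o/1253 - 489/h = -489/h + o/1253)
-2444724/k(B(26, -10*3), 289) = -2444724/(-489/289 + (8*(-10*3) + 31*26)/1253) = -2444724/(-489*1/289 + (8*(-30) + 806)/1253) = -2444724/(-489/289 + (-240 + 806)/1253) = -2444724/(-489/289 + (1/1253)*566) = -2444724/(-489/289 + 566/1253) = -2444724/(-449143/362117) = -2444724*(-362117/449143) = 885276120708/449143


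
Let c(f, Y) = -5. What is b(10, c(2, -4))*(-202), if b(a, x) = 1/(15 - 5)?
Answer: -101/5 ≈ -20.200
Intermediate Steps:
b(a, x) = ⅒ (b(a, x) = 1/10 = ⅒)
b(10, c(2, -4))*(-202) = (⅒)*(-202) = -101/5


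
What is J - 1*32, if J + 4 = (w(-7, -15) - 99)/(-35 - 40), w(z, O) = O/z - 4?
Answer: -18194/525 ≈ -34.655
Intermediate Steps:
w(z, O) = -4 + O/z
J = -1394/525 (J = -4 + ((-4 - 15/(-7)) - 99)/(-35 - 40) = -4 + ((-4 - 15*(-1/7)) - 99)/(-75) = -4 + ((-4 + 15/7) - 99)*(-1/75) = -4 + (-13/7 - 99)*(-1/75) = -4 - 706/7*(-1/75) = -4 + 706/525 = -1394/525 ≈ -2.6552)
J - 1*32 = -1394/525 - 1*32 = -1394/525 - 32 = -18194/525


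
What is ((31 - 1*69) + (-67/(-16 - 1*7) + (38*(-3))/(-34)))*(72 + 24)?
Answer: -1191168/391 ≈ -3046.5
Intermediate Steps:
((31 - 1*69) + (-67/(-16 - 1*7) + (38*(-3))/(-34)))*(72 + 24) = ((31 - 69) + (-67/(-16 - 7) - 114*(-1/34)))*96 = (-38 + (-67/(-23) + 57/17))*96 = (-38 + (-67*(-1/23) + 57/17))*96 = (-38 + (67/23 + 57/17))*96 = (-38 + 2450/391)*96 = -12408/391*96 = -1191168/391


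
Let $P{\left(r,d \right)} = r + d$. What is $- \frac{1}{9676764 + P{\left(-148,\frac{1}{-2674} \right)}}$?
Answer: $- \frac{2674}{25875271183} \approx -1.0334 \cdot 10^{-7}$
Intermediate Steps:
$P{\left(r,d \right)} = d + r$
$- \frac{1}{9676764 + P{\left(-148,\frac{1}{-2674} \right)}} = - \frac{1}{9676764 - \left(148 - \frac{1}{-2674}\right)} = - \frac{1}{9676764 - \frac{395753}{2674}} = - \frac{1}{\frac{25875271183}{2674}} = \left(-1\right) \frac{2674}{25875271183} = - \frac{2674}{25875271183}$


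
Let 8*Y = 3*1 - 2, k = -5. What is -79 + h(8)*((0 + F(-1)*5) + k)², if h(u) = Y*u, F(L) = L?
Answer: 21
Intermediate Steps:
Y = ⅛ (Y = (3*1 - 2)/8 = (3 - 2)/8 = (⅛)*1 = ⅛ ≈ 0.12500)
h(u) = u/8
-79 + h(8)*((0 + F(-1)*5) + k)² = -79 + ((⅛)*8)*((0 - 1*5) - 5)² = -79 + 1*((0 - 5) - 5)² = -79 + 1*(-5 - 5)² = -79 + 1*(-10)² = -79 + 1*100 = -79 + 100 = 21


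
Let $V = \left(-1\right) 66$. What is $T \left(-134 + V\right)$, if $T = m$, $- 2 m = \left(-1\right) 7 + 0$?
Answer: $-700$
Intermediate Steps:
$V = -66$
$m = \frac{7}{2}$ ($m = - \frac{\left(-1\right) 7 + 0}{2} = - \frac{-7 + 0}{2} = \left(- \frac{1}{2}\right) \left(-7\right) = \frac{7}{2} \approx 3.5$)
$T = \frac{7}{2} \approx 3.5$
$T \left(-134 + V\right) = \frac{7 \left(-134 - 66\right)}{2} = \frac{7}{2} \left(-200\right) = -700$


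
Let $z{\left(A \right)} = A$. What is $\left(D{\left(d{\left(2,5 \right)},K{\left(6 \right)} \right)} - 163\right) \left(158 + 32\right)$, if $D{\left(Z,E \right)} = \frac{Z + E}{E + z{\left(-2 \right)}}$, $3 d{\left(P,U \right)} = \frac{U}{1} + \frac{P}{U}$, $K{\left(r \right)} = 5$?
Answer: $- \frac{91618}{3} \approx -30539.0$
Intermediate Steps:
$d{\left(P,U \right)} = \frac{U}{3} + \frac{P}{3 U}$ ($d{\left(P,U \right)} = \frac{\frac{U}{1} + \frac{P}{U}}{3} = \frac{U 1 + \frac{P}{U}}{3} = \frac{U + \frac{P}{U}}{3} = \frac{U}{3} + \frac{P}{3 U}$)
$D{\left(Z,E \right)} = \frac{E + Z}{-2 + E}$ ($D{\left(Z,E \right)} = \frac{Z + E}{E - 2} = \frac{E + Z}{-2 + E}$)
$\left(D{\left(d{\left(2,5 \right)},K{\left(6 \right)} \right)} - 163\right) \left(158 + 32\right) = \left(\frac{5 + \frac{2 + 5^{2}}{3 \cdot 5}}{-2 + 5} - 163\right) \left(158 + 32\right) = \left(\frac{5 + \frac{1}{3} \cdot \frac{1}{5} \left(2 + 25\right)}{3} - 163\right) 190 = \left(\frac{5 + \frac{1}{3} \cdot \frac{1}{5} \cdot 27}{3} - 163\right) 190 = \left(\frac{5 + \frac{9}{5}}{3} - 163\right) 190 = \left(\frac{1}{3} \cdot \frac{34}{5} - 163\right) 190 = \left(\frac{34}{15} - 163\right) 190 = \left(- \frac{2411}{15}\right) 190 = - \frac{91618}{3}$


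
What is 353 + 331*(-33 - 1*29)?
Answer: -20169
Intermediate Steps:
353 + 331*(-33 - 1*29) = 353 + 331*(-33 - 29) = 353 + 331*(-62) = 353 - 20522 = -20169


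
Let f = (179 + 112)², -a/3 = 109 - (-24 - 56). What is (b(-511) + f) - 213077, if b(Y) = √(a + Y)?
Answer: -128396 + 7*I*√22 ≈ -1.284e+5 + 32.833*I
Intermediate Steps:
a = -567 (a = -3*(109 - (-24 - 56)) = -3*(109 - 1*(-80)) = -3*(109 + 80) = -3*189 = -567)
b(Y) = √(-567 + Y)
f = 84681 (f = 291² = 84681)
(b(-511) + f) - 213077 = (√(-567 - 511) + 84681) - 213077 = (√(-1078) + 84681) - 213077 = (7*I*√22 + 84681) - 213077 = (84681 + 7*I*√22) - 213077 = -128396 + 7*I*√22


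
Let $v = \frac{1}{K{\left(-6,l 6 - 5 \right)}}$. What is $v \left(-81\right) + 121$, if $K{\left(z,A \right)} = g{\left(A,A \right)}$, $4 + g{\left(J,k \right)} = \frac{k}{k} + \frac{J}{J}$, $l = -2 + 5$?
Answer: $\frac{323}{2} \approx 161.5$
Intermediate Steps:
$l = 3$
$g{\left(J,k \right)} = -2$ ($g{\left(J,k \right)} = -4 + \left(\frac{k}{k} + \frac{J}{J}\right) = -4 + \left(1 + 1\right) = -4 + 2 = -2$)
$K{\left(z,A \right)} = -2$
$v = - \frac{1}{2}$ ($v = \frac{1}{-2} = - \frac{1}{2} \approx -0.5$)
$v \left(-81\right) + 121 = \left(- \frac{1}{2}\right) \left(-81\right) + 121 = \frac{81}{2} + 121 = \frac{323}{2}$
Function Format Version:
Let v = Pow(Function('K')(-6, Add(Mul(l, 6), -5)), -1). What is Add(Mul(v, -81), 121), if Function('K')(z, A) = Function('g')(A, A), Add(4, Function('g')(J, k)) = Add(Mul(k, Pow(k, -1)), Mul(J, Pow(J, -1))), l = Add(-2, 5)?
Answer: Rational(323, 2) ≈ 161.50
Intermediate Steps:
l = 3
Function('g')(J, k) = -2 (Function('g')(J, k) = Add(-4, Add(Mul(k, Pow(k, -1)), Mul(J, Pow(J, -1)))) = Add(-4, Add(1, 1)) = Add(-4, 2) = -2)
Function('K')(z, A) = -2
v = Rational(-1, 2) (v = Pow(-2, -1) = Rational(-1, 2) ≈ -0.50000)
Add(Mul(v, -81), 121) = Add(Mul(Rational(-1, 2), -81), 121) = Add(Rational(81, 2), 121) = Rational(323, 2)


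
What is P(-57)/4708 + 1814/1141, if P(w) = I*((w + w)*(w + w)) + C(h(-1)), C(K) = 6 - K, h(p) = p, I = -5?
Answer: -65593881/5371828 ≈ -12.211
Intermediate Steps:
P(w) = 7 - 20*w**2 (P(w) = -5*(w + w)*(w + w) + (6 - 1*(-1)) = -5*2*w*2*w + (6 + 1) = -20*w**2 + 7 = 7 - 20*w**2)
P(-57)/4708 + 1814/1141 = (7 - 20*(-57)**2)/4708 + 1814/1141 = (7 - 20*3249)*(1/4708) + 1814*(1/1141) = (7 - 64980)*(1/4708) + 1814/1141 = -64973*1/4708 + 1814/1141 = -64973/4708 + 1814/1141 = -65593881/5371828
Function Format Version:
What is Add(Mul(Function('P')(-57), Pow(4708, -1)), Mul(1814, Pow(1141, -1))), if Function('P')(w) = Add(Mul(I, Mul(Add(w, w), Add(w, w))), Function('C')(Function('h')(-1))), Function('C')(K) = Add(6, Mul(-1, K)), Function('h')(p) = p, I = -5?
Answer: Rational(-65593881, 5371828) ≈ -12.211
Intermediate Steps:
Function('P')(w) = Add(7, Mul(-20, Pow(w, 2))) (Function('P')(w) = Add(Mul(-5, Mul(Add(w, w), Add(w, w))), Add(6, Mul(-1, -1))) = Add(Mul(-5, Mul(Mul(2, w), Mul(2, w))), Add(6, 1)) = Add(Mul(-5, Mul(4, Pow(w, 2))), 7) = Add(Mul(-20, Pow(w, 2)), 7) = Add(7, Mul(-20, Pow(w, 2))))
Add(Mul(Function('P')(-57), Pow(4708, -1)), Mul(1814, Pow(1141, -1))) = Add(Mul(Add(7, Mul(-20, Pow(-57, 2))), Pow(4708, -1)), Mul(1814, Pow(1141, -1))) = Add(Mul(Add(7, Mul(-20, 3249)), Rational(1, 4708)), Mul(1814, Rational(1, 1141))) = Add(Mul(Add(7, -64980), Rational(1, 4708)), Rational(1814, 1141)) = Add(Mul(-64973, Rational(1, 4708)), Rational(1814, 1141)) = Add(Rational(-64973, 4708), Rational(1814, 1141)) = Rational(-65593881, 5371828)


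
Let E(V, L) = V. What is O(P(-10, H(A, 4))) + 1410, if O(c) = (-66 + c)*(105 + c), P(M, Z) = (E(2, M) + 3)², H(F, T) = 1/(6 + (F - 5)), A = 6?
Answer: -3920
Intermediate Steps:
H(F, T) = 1/(1 + F) (H(F, T) = 1/(6 + (-5 + F)) = 1/(1 + F))
P(M, Z) = 25 (P(M, Z) = (2 + 3)² = 5² = 25)
O(P(-10, H(A, 4))) + 1410 = (-6930 + 25² + 39*25) + 1410 = (-6930 + 625 + 975) + 1410 = -5330 + 1410 = -3920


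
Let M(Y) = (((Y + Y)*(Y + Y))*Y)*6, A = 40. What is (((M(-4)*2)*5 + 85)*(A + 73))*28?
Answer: -48330100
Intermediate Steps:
M(Y) = 24*Y³ (M(Y) = (((2*Y)*(2*Y))*Y)*6 = ((4*Y²)*Y)*6 = (4*Y³)*6 = 24*Y³)
(((M(-4)*2)*5 + 85)*(A + 73))*28 = ((((24*(-4)³)*2)*5 + 85)*(40 + 73))*28 = ((((24*(-64))*2)*5 + 85)*113)*28 = ((-1536*2*5 + 85)*113)*28 = ((-3072*5 + 85)*113)*28 = ((-15360 + 85)*113)*28 = -15275*113*28 = -1726075*28 = -48330100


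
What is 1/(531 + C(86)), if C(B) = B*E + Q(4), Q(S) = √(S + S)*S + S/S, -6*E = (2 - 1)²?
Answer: 4659/2410657 - 72*√2/2410657 ≈ 0.0018904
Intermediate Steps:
E = -⅙ (E = -(2 - 1)²/6 = -⅙*1² = -⅙*1 = -⅙ ≈ -0.16667)
Q(S) = 1 + √2*S^(3/2) (Q(S) = √(2*S)*S + 1 = (√2*√S)*S + 1 = √2*S^(3/2) + 1 = 1 + √2*S^(3/2))
C(B) = 1 + 8*√2 - B/6 (C(B) = B*(-⅙) + (1 + √2*4^(3/2)) = -B/6 + (1 + √2*8) = -B/6 + (1 + 8*√2) = 1 + 8*√2 - B/6)
1/(531 + C(86)) = 1/(531 + (1 + 8*√2 - ⅙*86)) = 1/(531 + (1 + 8*√2 - 43/3)) = 1/(531 + (-40/3 + 8*√2)) = 1/(1553/3 + 8*√2)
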